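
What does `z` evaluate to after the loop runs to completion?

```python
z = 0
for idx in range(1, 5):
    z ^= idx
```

Let's trace through this code step by step.

Initialize: z = 0
Entering loop: for idx in range(1, 5):
After iteration 1: idx = 1, z = 1
After iteration 2: idx = 2, z = 3
After iteration 3: idx = 3, z = 0
After iteration 4: idx = 4, z = 4
Loop ends.

Final answer: 4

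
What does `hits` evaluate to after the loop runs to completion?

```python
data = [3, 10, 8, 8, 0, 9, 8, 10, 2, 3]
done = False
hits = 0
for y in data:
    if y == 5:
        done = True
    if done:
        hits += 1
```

Let's trace through this code step by step.

Initialize: data = [3, 10, 8, 8, 0, 9, 8, 10, 2, 3]
Initialize: done = False
Initialize: hits = 0
Entering loop: for y in data:
After iteration 1: y = 3, hits = 0
After iteration 2: y = 10, hits = 0
After iteration 3: y = 8, hits = 0
After iteration 4: y = 8, hits = 0
After iteration 5: y = 0, hits = 0
After iteration 6: y = 9, hits = 0
After iteration 7: y = 8, hits = 0
After iteration 8: y = 10, hits = 0
After iteration 9: y = 2, hits = 0
After iteration 10: y = 3, hits = 0
Loop ends.

Final answer: 0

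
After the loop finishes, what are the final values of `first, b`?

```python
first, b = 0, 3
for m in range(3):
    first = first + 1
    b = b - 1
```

Let's trace through this code step by step.

Initialize: first = 0
Initialize: b = 3
Entering loop: for m in range(3):
After iteration 1: m = 0, first = 1, b = 2
After iteration 2: m = 1, first = 2, b = 1
After iteration 3: m = 2, first = 3, b = 0
Loop ends.

Final answer: 3, 0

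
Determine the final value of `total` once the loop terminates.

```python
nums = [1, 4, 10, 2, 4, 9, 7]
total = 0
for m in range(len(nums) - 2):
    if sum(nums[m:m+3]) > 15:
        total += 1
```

Let's trace through this code step by step.

Initialize: nums = [1, 4, 10, 2, 4, 9, 7]
Initialize: total = 0
Entering loop: for m in range(len(nums) - 2):
After iteration 1: m = 0, total = 0
After iteration 2: m = 1, total = 1
After iteration 3: m = 2, total = 2
After iteration 4: m = 3, total = 2
After iteration 5: m = 4, total = 3
Loop ends.

Final answer: 3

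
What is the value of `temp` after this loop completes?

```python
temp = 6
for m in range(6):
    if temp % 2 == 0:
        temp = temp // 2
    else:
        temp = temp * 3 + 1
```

Let's trace through this code step by step.

Initialize: temp = 6
Entering loop: for m in range(6):
After iteration 1: m = 0, temp = 3
After iteration 2: m = 1, temp = 10
After iteration 3: m = 2, temp = 5
After iteration 4: m = 3, temp = 16
After iteration 5: m = 4, temp = 8
After iteration 6: m = 5, temp = 4
Loop ends.

Final answer: 4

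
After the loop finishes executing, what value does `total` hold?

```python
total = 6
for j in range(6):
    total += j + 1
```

Let's trace through this code step by step.

Initialize: total = 6
Entering loop: for j in range(6):
After iteration 1: j = 0, total = 7
After iteration 2: j = 1, total = 9
After iteration 3: j = 2, total = 12
After iteration 4: j = 3, total = 16
After iteration 5: j = 4, total = 21
After iteration 6: j = 5, total = 27
Loop ends.

Final answer: 27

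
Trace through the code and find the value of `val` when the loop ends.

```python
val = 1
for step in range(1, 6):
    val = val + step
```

Let's trace through this code step by step.

Initialize: val = 1
Entering loop: for step in range(1, 6):
After iteration 1: step = 1, val = 2
After iteration 2: step = 2, val = 4
After iteration 3: step = 3, val = 7
After iteration 4: step = 4, val = 11
After iteration 5: step = 5, val = 16
Loop ends.

Final answer: 16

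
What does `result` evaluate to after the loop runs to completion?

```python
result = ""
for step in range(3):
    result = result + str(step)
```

Let's trace through this code step by step.

Initialize: result = ''
Entering loop: for step in range(3):
After iteration 1: step = 0, result = '0'
After iteration 2: step = 1, result = '01'
After iteration 3: step = 2, result = '012'
Loop ends.

Final answer: '012'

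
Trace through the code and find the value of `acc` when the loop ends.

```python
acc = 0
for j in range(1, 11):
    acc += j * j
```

Let's trace through this code step by step.

Initialize: acc = 0
Entering loop: for j in range(1, 11):
After iteration 1: j = 1, acc = 1
After iteration 2: j = 2, acc = 5
After iteration 3: j = 3, acc = 14
After iteration 4: j = 4, acc = 30
After iteration 5: j = 5, acc = 55
After iteration 6: j = 6, acc = 91
After iteration 7: j = 7, acc = 140
After iteration 8: j = 8, acc = 204
After iteration 9: j = 9, acc = 285
After iteration 10: j = 10, acc = 385
Loop ends.

Final answer: 385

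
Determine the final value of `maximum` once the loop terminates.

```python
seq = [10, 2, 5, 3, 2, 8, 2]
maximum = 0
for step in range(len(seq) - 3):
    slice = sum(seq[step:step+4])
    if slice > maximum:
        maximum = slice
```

Let's trace through this code step by step.

Initialize: seq = [10, 2, 5, 3, 2, 8, 2]
Initialize: maximum = 0
Entering loop: for step in range(len(seq) - 3):
After iteration 1: step = 0, maximum = 20, slice = 20
After iteration 2: step = 1, maximum = 20, slice = 12
After iteration 3: step = 2, maximum = 20, slice = 18
After iteration 4: step = 3, maximum = 20, slice = 15
Loop ends.

Final answer: 20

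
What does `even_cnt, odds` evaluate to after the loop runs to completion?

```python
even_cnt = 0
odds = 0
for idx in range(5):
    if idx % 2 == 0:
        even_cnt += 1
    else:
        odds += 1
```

Let's trace through this code step by step.

Initialize: even_cnt = 0
Initialize: odds = 0
Entering loop: for idx in range(5):
After iteration 1: idx = 0, even_cnt = 1, odds = 0
After iteration 2: idx = 1, even_cnt = 1, odds = 1
After iteration 3: idx = 2, even_cnt = 2, odds = 1
After iteration 4: idx = 3, even_cnt = 2, odds = 2
After iteration 5: idx = 4, even_cnt = 3, odds = 2
Loop ends.

Final answer: 3, 2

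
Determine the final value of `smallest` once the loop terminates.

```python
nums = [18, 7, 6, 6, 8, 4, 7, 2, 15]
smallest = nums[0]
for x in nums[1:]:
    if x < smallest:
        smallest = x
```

Let's trace through this code step by step.

Initialize: nums = [18, 7, 6, 6, 8, 4, 7, 2, 15]
Initialize: smallest = 18
Entering loop: for x in nums[1:]:
After iteration 1: x = 7, smallest = 7
After iteration 2: x = 6, smallest = 6
After iteration 3: x = 6, smallest = 6
After iteration 4: x = 8, smallest = 6
After iteration 5: x = 4, smallest = 4
After iteration 6: x = 7, smallest = 4
After iteration 7: x = 2, smallest = 2
After iteration 8: x = 15, smallest = 2
Loop ends.

Final answer: 2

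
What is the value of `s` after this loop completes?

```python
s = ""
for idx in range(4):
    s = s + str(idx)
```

Let's trace through this code step by step.

Initialize: s = ''
Entering loop: for idx in range(4):
After iteration 1: idx = 0, s = '0'
After iteration 2: idx = 1, s = '01'
After iteration 3: idx = 2, s = '012'
After iteration 4: idx = 3, s = '0123'
Loop ends.

Final answer: '0123'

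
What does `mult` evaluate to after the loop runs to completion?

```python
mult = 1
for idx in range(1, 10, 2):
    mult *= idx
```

Let's trace through this code step by step.

Initialize: mult = 1
Entering loop: for idx in range(1, 10, 2):
After iteration 1: idx = 1, mult = 1
After iteration 2: idx = 3, mult = 3
After iteration 3: idx = 5, mult = 15
After iteration 4: idx = 7, mult = 105
After iteration 5: idx = 9, mult = 945
Loop ends.

Final answer: 945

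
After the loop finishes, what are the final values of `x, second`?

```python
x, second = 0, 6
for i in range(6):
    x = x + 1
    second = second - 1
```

Let's trace through this code step by step.

Initialize: x = 0
Initialize: second = 6
Entering loop: for i in range(6):
After iteration 1: i = 0, x = 1, second = 5
After iteration 2: i = 1, x = 2, second = 4
After iteration 3: i = 2, x = 3, second = 3
After iteration 4: i = 3, x = 4, second = 2
After iteration 5: i = 4, x = 5, second = 1
After iteration 6: i = 5, x = 6, second = 0
Loop ends.

Final answer: 6, 0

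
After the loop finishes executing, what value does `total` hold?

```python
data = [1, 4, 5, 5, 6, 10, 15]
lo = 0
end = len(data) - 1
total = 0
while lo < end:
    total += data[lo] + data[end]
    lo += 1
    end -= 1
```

Let's trace through this code step by step.

Initialize: data = [1, 4, 5, 5, 6, 10, 15]
Initialize: lo = 0
Initialize: end = 6
Initialize: total = 0
Entering loop: while lo < end:
After iteration 1: lo = 1, end = 5, total = 16
After iteration 2: lo = 2, end = 4, total = 30
After iteration 3: lo = 3, end = 3, total = 41
Loop ends.

Final answer: 41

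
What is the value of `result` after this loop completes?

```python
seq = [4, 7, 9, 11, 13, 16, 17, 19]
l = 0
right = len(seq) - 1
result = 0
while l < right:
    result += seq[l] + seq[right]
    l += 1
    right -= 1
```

Let's trace through this code step by step.

Initialize: seq = [4, 7, 9, 11, 13, 16, 17, 19]
Initialize: l = 0
Initialize: right = 7
Initialize: result = 0
Entering loop: while l < right:
After iteration 1: l = 1, right = 6, result = 23
After iteration 2: l = 2, right = 5, result = 47
After iteration 3: l = 3, right = 4, result = 72
After iteration 4: l = 4, right = 3, result = 96
Loop ends.

Final answer: 96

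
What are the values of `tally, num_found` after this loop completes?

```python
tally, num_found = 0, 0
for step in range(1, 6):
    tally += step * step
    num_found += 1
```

Let's trace through this code step by step.

Initialize: tally = 0
Initialize: num_found = 0
Entering loop: for step in range(1, 6):
After iteration 1: step = 1, tally = 1, num_found = 1
After iteration 2: step = 2, tally = 5, num_found = 2
After iteration 3: step = 3, tally = 14, num_found = 3
After iteration 4: step = 4, tally = 30, num_found = 4
After iteration 5: step = 5, tally = 55, num_found = 5
Loop ends.

Final answer: 55, 5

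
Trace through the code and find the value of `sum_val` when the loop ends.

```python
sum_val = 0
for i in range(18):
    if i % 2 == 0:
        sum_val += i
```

Let's trace through this code step by step.

Initialize: sum_val = 0
Entering loop: for i in range(18):
After iteration 1: i = 0, sum_val = 0
After iteration 2: i = 1, sum_val = 0
After iteration 3: i = 2, sum_val = 2
After iteration 4: i = 3, sum_val = 2
After iteration 5: i = 4, sum_val = 6
After iteration 6: i = 5, sum_val = 6
After iteration 7: i = 6, sum_val = 12
After iteration 8: i = 7, sum_val = 12
After iteration 9: i = 8, sum_val = 20
After iteration 10: i = 9, sum_val = 20
After iteration 11: i = 10, sum_val = 30
After iteration 12: i = 11, sum_val = 30
After iteration 13: i = 12, sum_val = 42
After iteration 14: i = 13, sum_val = 42
After iteration 15: i = 14, sum_val = 56
After iteration 16: i = 15, sum_val = 56
After iteration 17: i = 16, sum_val = 72
After iteration 18: i = 17, sum_val = 72
Loop ends.

Final answer: 72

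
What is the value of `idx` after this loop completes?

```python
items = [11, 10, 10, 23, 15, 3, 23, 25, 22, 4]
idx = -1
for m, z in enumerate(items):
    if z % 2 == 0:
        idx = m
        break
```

Let's trace through this code step by step.

Initialize: items = [11, 10, 10, 23, 15, 3, 23, 25, 22, 4]
Initialize: idx = -1
Entering loop: for m, z in enumerate(items):
After iteration 1: m = 0, z = 11, idx = -1
After iteration 2: m = 1, z = 10, idx = 1
Loop ends.

Final answer: 1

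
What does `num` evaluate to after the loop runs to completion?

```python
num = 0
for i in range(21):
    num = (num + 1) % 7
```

Let's trace through this code step by step.

Initialize: num = 0
Entering loop: for i in range(21):
After iteration 1: i = 0, num = 1
After iteration 2: i = 1, num = 2
After iteration 3: i = 2, num = 3
After iteration 4: i = 3, num = 4
After iteration 5: i = 4, num = 5
After iteration 6: i = 5, num = 6
After iteration 7: i = 6, num = 0
After iteration 8: i = 7, num = 1
After iteration 9: i = 8, num = 2
After iteration 10: i = 9, num = 3
After iteration 11: i = 10, num = 4
After iteration 12: i = 11, num = 5
After iteration 13: i = 12, num = 6
After iteration 14: i = 13, num = 0
After iteration 15: i = 14, num = 1
After iteration 16: i = 15, num = 2
After iteration 17: i = 16, num = 3
After iteration 18: i = 17, num = 4
After iteration 19: i = 18, num = 5
After iteration 20: i = 19, num = 6
After iteration 21: i = 20, num = 0
Loop ends.

Final answer: 0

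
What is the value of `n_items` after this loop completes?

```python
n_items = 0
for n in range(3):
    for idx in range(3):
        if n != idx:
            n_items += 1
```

Let's trace through this code step by step.

Initialize: n_items = 0
Entering loop: for n in range(3):
After iteration 1: n = 0, n_items = 2
After iteration 2: n = 1, n_items = 4
After iteration 3: n = 2, n_items = 6
Loop ends.

Final answer: 6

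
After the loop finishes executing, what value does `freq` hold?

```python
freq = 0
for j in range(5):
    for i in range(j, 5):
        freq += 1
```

Let's trace through this code step by step.

Initialize: freq = 0
Entering loop: for j in range(5):
After iteration 1: j = 0, freq = 5
After iteration 2: j = 1, freq = 9
After iteration 3: j = 2, freq = 12
After iteration 4: j = 3, freq = 14
After iteration 5: j = 4, freq = 15
Loop ends.

Final answer: 15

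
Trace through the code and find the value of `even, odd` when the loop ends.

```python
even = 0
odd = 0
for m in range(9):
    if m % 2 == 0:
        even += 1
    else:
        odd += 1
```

Let's trace through this code step by step.

Initialize: even = 0
Initialize: odd = 0
Entering loop: for m in range(9):
After iteration 1: m = 0, even = 1, odd = 0
After iteration 2: m = 1, even = 1, odd = 1
After iteration 3: m = 2, even = 2, odd = 1
After iteration 4: m = 3, even = 2, odd = 2
After iteration 5: m = 4, even = 3, odd = 2
After iteration 6: m = 5, even = 3, odd = 3
After iteration 7: m = 6, even = 4, odd = 3
After iteration 8: m = 7, even = 4, odd = 4
After iteration 9: m = 8, even = 5, odd = 4
Loop ends.

Final answer: 5, 4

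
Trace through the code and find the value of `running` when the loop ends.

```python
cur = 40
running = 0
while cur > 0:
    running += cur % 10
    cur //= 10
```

Let's trace through this code step by step.

Initialize: cur = 40
Initialize: running = 0
Entering loop: while cur > 0:
After iteration 1: cur = 4, running = 0
After iteration 2: cur = 0, running = 4
Loop ends.

Final answer: 4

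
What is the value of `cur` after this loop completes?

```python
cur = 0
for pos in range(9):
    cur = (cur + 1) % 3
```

Let's trace through this code step by step.

Initialize: cur = 0
Entering loop: for pos in range(9):
After iteration 1: pos = 0, cur = 1
After iteration 2: pos = 1, cur = 2
After iteration 3: pos = 2, cur = 0
After iteration 4: pos = 3, cur = 1
After iteration 5: pos = 4, cur = 2
After iteration 6: pos = 5, cur = 0
After iteration 7: pos = 6, cur = 1
After iteration 8: pos = 7, cur = 2
After iteration 9: pos = 8, cur = 0
Loop ends.

Final answer: 0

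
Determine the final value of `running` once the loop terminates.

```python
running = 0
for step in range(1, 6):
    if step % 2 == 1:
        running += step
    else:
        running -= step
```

Let's trace through this code step by step.

Initialize: running = 0
Entering loop: for step in range(1, 6):
After iteration 1: step = 1, running = 1
After iteration 2: step = 2, running = -1
After iteration 3: step = 3, running = 2
After iteration 4: step = 4, running = -2
After iteration 5: step = 5, running = 3
Loop ends.

Final answer: 3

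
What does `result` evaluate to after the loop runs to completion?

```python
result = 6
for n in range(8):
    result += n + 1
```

Let's trace through this code step by step.

Initialize: result = 6
Entering loop: for n in range(8):
After iteration 1: n = 0, result = 7
After iteration 2: n = 1, result = 9
After iteration 3: n = 2, result = 12
After iteration 4: n = 3, result = 16
After iteration 5: n = 4, result = 21
After iteration 6: n = 5, result = 27
After iteration 7: n = 6, result = 34
After iteration 8: n = 7, result = 42
Loop ends.

Final answer: 42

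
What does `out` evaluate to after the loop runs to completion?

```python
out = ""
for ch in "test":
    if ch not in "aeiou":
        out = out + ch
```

Let's trace through this code step by step.

Initialize: out = ''
Entering loop: for ch in "test":
After iteration 1: ch = 't', out = 't'
After iteration 2: ch = 'e', out = 't'
After iteration 3: ch = 's', out = 'ts'
After iteration 4: ch = 't', out = 'tst'
Loop ends.

Final answer: 'tst'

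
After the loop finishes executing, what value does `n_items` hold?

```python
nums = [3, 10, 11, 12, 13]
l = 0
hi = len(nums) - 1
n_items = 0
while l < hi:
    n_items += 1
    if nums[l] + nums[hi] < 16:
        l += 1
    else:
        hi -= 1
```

Let's trace through this code step by step.

Initialize: nums = [3, 10, 11, 12, 13]
Initialize: l = 0
Initialize: hi = 4
Initialize: n_items = 0
Entering loop: while l < hi:
After iteration 1: l = 0, hi = 3, n_items = 1
After iteration 2: l = 1, hi = 3, n_items = 2
After iteration 3: l = 1, hi = 2, n_items = 3
After iteration 4: l = 1, hi = 1, n_items = 4
Loop ends.

Final answer: 4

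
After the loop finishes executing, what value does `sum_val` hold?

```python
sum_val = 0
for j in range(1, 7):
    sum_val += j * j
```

Let's trace through this code step by step.

Initialize: sum_val = 0
Entering loop: for j in range(1, 7):
After iteration 1: j = 1, sum_val = 1
After iteration 2: j = 2, sum_val = 5
After iteration 3: j = 3, sum_val = 14
After iteration 4: j = 4, sum_val = 30
After iteration 5: j = 5, sum_val = 55
After iteration 6: j = 6, sum_val = 91
Loop ends.

Final answer: 91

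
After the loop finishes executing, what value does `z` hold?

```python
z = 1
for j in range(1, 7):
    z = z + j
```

Let's trace through this code step by step.

Initialize: z = 1
Entering loop: for j in range(1, 7):
After iteration 1: j = 1, z = 2
After iteration 2: j = 2, z = 4
After iteration 3: j = 3, z = 7
After iteration 4: j = 4, z = 11
After iteration 5: j = 5, z = 16
After iteration 6: j = 6, z = 22
Loop ends.

Final answer: 22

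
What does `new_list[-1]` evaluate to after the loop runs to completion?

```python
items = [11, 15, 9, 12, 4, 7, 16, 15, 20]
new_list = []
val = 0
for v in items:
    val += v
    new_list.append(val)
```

Let's trace through this code step by step.

Initialize: items = [11, 15, 9, 12, 4, 7, 16, 15, 20]
Initialize: new_list = []
Initialize: val = 0
Entering loop: for v in items:
After iteration 1: v = 11, new_list = [11], val = 11
After iteration 2: v = 15, new_list = [11, 26], val = 26
After iteration 3: v = 9, new_list = [11, 26, 35], val = 35
After iteration 4: v = 12, new_list = [11, 26, 35, 47], val = 47
After iteration 5: v = 4, new_list = [11, 26, 35, 47, 51], val = 51
After iteration 6: v = 7, new_list = [11, 26, 35, 47, 51, 58], val = 58
After iteration 7: v = 16, new_list = [11, 26, 35, 47, 51, 58, 74], val = 74
After iteration 8: v = 15, new_list = [11, 26, 35, 47, 51, 58, 74, 89], val = 89
After iteration 9: v = 20, new_list = [11, 26, 35, 47, 51, 58, 74, 89, 109], val = 109
Loop ends.
new_list[-1] = 109

Final answer: 109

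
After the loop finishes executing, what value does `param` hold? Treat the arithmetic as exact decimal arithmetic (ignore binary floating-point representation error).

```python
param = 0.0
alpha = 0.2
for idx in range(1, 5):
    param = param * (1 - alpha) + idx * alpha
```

Let's trace through this code step by step.

Initialize: param = 0.0
Initialize: alpha = 0.2
Entering loop: for idx in range(1, 5):
After iteration 1: idx = 1, param = 0.2
After iteration 2: idx = 2, param = 0.56
After iteration 3: idx = 3, param = 1.048
After iteration 4: idx = 4, param = 1.6384
Loop ends.

Final answer: 1.6384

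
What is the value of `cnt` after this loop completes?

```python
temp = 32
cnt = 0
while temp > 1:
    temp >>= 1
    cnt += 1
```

Let's trace through this code step by step.

Initialize: temp = 32
Initialize: cnt = 0
Entering loop: while temp > 1:
After iteration 1: temp = 16, cnt = 1
After iteration 2: temp = 8, cnt = 2
After iteration 3: temp = 4, cnt = 3
After iteration 4: temp = 2, cnt = 4
After iteration 5: temp = 1, cnt = 5
Loop ends.

Final answer: 5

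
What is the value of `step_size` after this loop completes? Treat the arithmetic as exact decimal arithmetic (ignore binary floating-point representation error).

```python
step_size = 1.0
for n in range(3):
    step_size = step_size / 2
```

Let's trace through this code step by step.

Initialize: step_size = 1.0
Entering loop: for n in range(3):
After iteration 1: n = 0, step_size = 0.5
After iteration 2: n = 1, step_size = 0.25
After iteration 3: n = 2, step_size = 0.125
Loop ends.

Final answer: 0.125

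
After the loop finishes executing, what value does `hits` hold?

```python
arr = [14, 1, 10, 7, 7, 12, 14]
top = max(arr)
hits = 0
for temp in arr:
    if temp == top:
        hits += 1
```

Let's trace through this code step by step.

Initialize: arr = [14, 1, 10, 7, 7, 12, 14]
Initialize: top = 14
Initialize: hits = 0
Entering loop: for temp in arr:
After iteration 1: temp = 14, hits = 1
After iteration 2: temp = 1, hits = 1
After iteration 3: temp = 10, hits = 1
After iteration 4: temp = 7, hits = 1
After iteration 5: temp = 7, hits = 1
After iteration 6: temp = 12, hits = 1
After iteration 7: temp = 14, hits = 2
Loop ends.

Final answer: 2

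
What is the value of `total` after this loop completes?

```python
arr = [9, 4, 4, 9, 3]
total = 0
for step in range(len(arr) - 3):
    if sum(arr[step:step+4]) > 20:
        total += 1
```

Let's trace through this code step by step.

Initialize: arr = [9, 4, 4, 9, 3]
Initialize: total = 0
Entering loop: for step in range(len(arr) - 3):
After iteration 1: step = 0, total = 1
After iteration 2: step = 1, total = 1
Loop ends.

Final answer: 1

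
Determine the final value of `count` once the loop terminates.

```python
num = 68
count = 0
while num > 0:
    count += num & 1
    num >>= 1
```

Let's trace through this code step by step.

Initialize: num = 68
Initialize: count = 0
Entering loop: while num > 0:
After iteration 1: num = 34, count = 0
After iteration 2: num = 17, count = 0
After iteration 3: num = 8, count = 1
After iteration 4: num = 4, count = 1
After iteration 5: num = 2, count = 1
After iteration 6: num = 1, count = 1
After iteration 7: num = 0, count = 2
Loop ends.

Final answer: 2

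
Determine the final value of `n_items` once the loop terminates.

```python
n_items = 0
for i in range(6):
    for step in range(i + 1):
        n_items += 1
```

Let's trace through this code step by step.

Initialize: n_items = 0
Entering loop: for i in range(6):
After iteration 1: i = 0, n_items = 1, step = 0
After iteration 2: i = 1, n_items = 3, step = 1
After iteration 3: i = 2, n_items = 6, step = 2
After iteration 4: i = 3, n_items = 10, step = 3
After iteration 5: i = 4, n_items = 15, step = 4
After iteration 6: i = 5, n_items = 21, step = 5
Loop ends.

Final answer: 21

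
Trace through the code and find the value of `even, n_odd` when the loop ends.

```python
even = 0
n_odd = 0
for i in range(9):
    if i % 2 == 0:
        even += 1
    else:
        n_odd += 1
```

Let's trace through this code step by step.

Initialize: even = 0
Initialize: n_odd = 0
Entering loop: for i in range(9):
After iteration 1: i = 0, even = 1, n_odd = 0
After iteration 2: i = 1, even = 1, n_odd = 1
After iteration 3: i = 2, even = 2, n_odd = 1
After iteration 4: i = 3, even = 2, n_odd = 2
After iteration 5: i = 4, even = 3, n_odd = 2
After iteration 6: i = 5, even = 3, n_odd = 3
After iteration 7: i = 6, even = 4, n_odd = 3
After iteration 8: i = 7, even = 4, n_odd = 4
After iteration 9: i = 8, even = 5, n_odd = 4
Loop ends.

Final answer: 5, 4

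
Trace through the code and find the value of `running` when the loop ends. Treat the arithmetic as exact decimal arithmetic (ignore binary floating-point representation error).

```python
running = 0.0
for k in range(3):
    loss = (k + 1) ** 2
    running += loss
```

Let's trace through this code step by step.

Initialize: running = 0.0
Entering loop: for k in range(3):
After iteration 1: k = 0, running = 1.0, loss = 1
After iteration 2: k = 1, running = 5.0, loss = 4
After iteration 3: k = 2, running = 14.0, loss = 9
Loop ends.

Final answer: 14.0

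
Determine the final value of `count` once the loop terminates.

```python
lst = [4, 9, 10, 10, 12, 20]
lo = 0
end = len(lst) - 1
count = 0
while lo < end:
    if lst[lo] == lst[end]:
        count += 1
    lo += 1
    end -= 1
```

Let's trace through this code step by step.

Initialize: lst = [4, 9, 10, 10, 12, 20]
Initialize: lo = 0
Initialize: end = 5
Initialize: count = 0
Entering loop: while lo < end:
After iteration 1: lo = 1, end = 4, count = 0
After iteration 2: lo = 2, end = 3, count = 0
After iteration 3: lo = 3, end = 2, count = 1
Loop ends.

Final answer: 1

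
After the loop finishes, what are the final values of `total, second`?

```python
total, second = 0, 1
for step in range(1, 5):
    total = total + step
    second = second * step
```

Let's trace through this code step by step.

Initialize: total = 0
Initialize: second = 1
Entering loop: for step in range(1, 5):
After iteration 1: step = 1, total = 1, second = 1
After iteration 2: step = 2, total = 3, second = 2
After iteration 3: step = 3, total = 6, second = 6
After iteration 4: step = 4, total = 10, second = 24
Loop ends.

Final answer: 10, 24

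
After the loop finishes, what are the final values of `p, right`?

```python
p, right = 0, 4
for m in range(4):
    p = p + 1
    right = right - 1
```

Let's trace through this code step by step.

Initialize: p = 0
Initialize: right = 4
Entering loop: for m in range(4):
After iteration 1: m = 0, p = 1, right = 3
After iteration 2: m = 1, p = 2, right = 2
After iteration 3: m = 2, p = 3, right = 1
After iteration 4: m = 3, p = 4, right = 0
Loop ends.

Final answer: 4, 0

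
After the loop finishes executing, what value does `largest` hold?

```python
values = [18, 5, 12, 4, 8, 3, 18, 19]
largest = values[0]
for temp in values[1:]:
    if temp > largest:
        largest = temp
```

Let's trace through this code step by step.

Initialize: values = [18, 5, 12, 4, 8, 3, 18, 19]
Initialize: largest = 18
Entering loop: for temp in values[1:]:
After iteration 1: temp = 5, largest = 18
After iteration 2: temp = 12, largest = 18
After iteration 3: temp = 4, largest = 18
After iteration 4: temp = 8, largest = 18
After iteration 5: temp = 3, largest = 18
After iteration 6: temp = 18, largest = 18
After iteration 7: temp = 19, largest = 19
Loop ends.

Final answer: 19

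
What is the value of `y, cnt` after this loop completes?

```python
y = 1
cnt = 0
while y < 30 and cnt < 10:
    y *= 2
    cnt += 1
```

Let's trace through this code step by step.

Initialize: y = 1
Initialize: cnt = 0
Entering loop: while y < 30 and cnt < 10:
After iteration 1: y = 2, cnt = 1
After iteration 2: y = 4, cnt = 2
After iteration 3: y = 8, cnt = 3
After iteration 4: y = 16, cnt = 4
After iteration 5: y = 32, cnt = 5
Loop ends.

Final answer: 32, 5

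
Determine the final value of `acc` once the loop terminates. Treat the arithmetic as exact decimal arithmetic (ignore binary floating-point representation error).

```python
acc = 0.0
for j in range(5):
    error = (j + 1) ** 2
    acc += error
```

Let's trace through this code step by step.

Initialize: acc = 0.0
Entering loop: for j in range(5):
After iteration 1: j = 0, acc = 1.0, error = 1
After iteration 2: j = 1, acc = 5.0, error = 4
After iteration 3: j = 2, acc = 14.0, error = 9
After iteration 4: j = 3, acc = 30.0, error = 16
After iteration 5: j = 4, acc = 55.0, error = 25
Loop ends.

Final answer: 55.0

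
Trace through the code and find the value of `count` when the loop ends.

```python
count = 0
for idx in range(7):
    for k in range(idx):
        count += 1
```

Let's trace through this code step by step.

Initialize: count = 0
Entering loop: for idx in range(7):
After iteration 1: idx = 0, count = 0
After iteration 2: idx = 1, count = 1, k = 0
After iteration 3: idx = 2, count = 3, k = 1
After iteration 4: idx = 3, count = 6, k = 2
After iteration 5: idx = 4, count = 10, k = 3
After iteration 6: idx = 5, count = 15, k = 4
After iteration 7: idx = 6, count = 21, k = 5
Loop ends.

Final answer: 21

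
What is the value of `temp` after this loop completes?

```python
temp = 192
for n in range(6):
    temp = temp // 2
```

Let's trace through this code step by step.

Initialize: temp = 192
Entering loop: for n in range(6):
After iteration 1: n = 0, temp = 96
After iteration 2: n = 1, temp = 48
After iteration 3: n = 2, temp = 24
After iteration 4: n = 3, temp = 12
After iteration 5: n = 4, temp = 6
After iteration 6: n = 5, temp = 3
Loop ends.

Final answer: 3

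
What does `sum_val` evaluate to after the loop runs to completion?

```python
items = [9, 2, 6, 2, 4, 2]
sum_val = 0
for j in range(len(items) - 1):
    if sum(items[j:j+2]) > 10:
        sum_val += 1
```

Let's trace through this code step by step.

Initialize: items = [9, 2, 6, 2, 4, 2]
Initialize: sum_val = 0
Entering loop: for j in range(len(items) - 1):
After iteration 1: j = 0, sum_val = 1
After iteration 2: j = 1, sum_val = 1
After iteration 3: j = 2, sum_val = 1
After iteration 4: j = 3, sum_val = 1
After iteration 5: j = 4, sum_val = 1
Loop ends.

Final answer: 1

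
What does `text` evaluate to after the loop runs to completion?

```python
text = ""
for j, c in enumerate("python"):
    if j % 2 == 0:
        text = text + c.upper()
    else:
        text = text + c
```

Let's trace through this code step by step.

Initialize: text = ''
Entering loop: for j, c in enumerate("python"):
After iteration 1: j = 0, c = 'p', text = 'P'
After iteration 2: j = 1, c = 'y', text = 'Py'
After iteration 3: j = 2, c = 't', text = 'PyT'
After iteration 4: j = 3, c = 'h', text = 'PyTh'
After iteration 5: j = 4, c = 'o', text = 'PyThO'
After iteration 6: j = 5, c = 'n', text = 'PyThOn'
Loop ends.

Final answer: 'PyThOn'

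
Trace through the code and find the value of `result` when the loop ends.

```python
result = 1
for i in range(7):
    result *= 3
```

Let's trace through this code step by step.

Initialize: result = 1
Entering loop: for i in range(7):
After iteration 1: i = 0, result = 3
After iteration 2: i = 1, result = 9
After iteration 3: i = 2, result = 27
After iteration 4: i = 3, result = 81
After iteration 5: i = 4, result = 243
After iteration 6: i = 5, result = 729
After iteration 7: i = 6, result = 2187
Loop ends.

Final answer: 2187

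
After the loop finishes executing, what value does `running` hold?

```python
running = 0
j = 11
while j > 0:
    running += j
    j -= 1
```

Let's trace through this code step by step.

Initialize: running = 0
Initialize: j = 11
Entering loop: while j > 0:
After iteration 1: running = 11, j = 10
After iteration 2: running = 21, j = 9
After iteration 3: running = 30, j = 8
After iteration 4: running = 38, j = 7
After iteration 5: running = 45, j = 6
After iteration 6: running = 51, j = 5
After iteration 7: running = 56, j = 4
After iteration 8: running = 60, j = 3
After iteration 9: running = 63, j = 2
After iteration 10: running = 65, j = 1
After iteration 11: running = 66, j = 0
Loop ends.

Final answer: 66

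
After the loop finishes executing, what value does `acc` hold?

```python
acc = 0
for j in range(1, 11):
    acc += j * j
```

Let's trace through this code step by step.

Initialize: acc = 0
Entering loop: for j in range(1, 11):
After iteration 1: j = 1, acc = 1
After iteration 2: j = 2, acc = 5
After iteration 3: j = 3, acc = 14
After iteration 4: j = 4, acc = 30
After iteration 5: j = 5, acc = 55
After iteration 6: j = 6, acc = 91
After iteration 7: j = 7, acc = 140
After iteration 8: j = 8, acc = 204
After iteration 9: j = 9, acc = 285
After iteration 10: j = 10, acc = 385
Loop ends.

Final answer: 385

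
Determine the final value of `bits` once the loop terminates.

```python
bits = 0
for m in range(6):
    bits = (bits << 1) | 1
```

Let's trace through this code step by step.

Initialize: bits = 0
Entering loop: for m in range(6):
After iteration 1: m = 0, bits = 1
After iteration 2: m = 1, bits = 3
After iteration 3: m = 2, bits = 7
After iteration 4: m = 3, bits = 15
After iteration 5: m = 4, bits = 31
After iteration 6: m = 5, bits = 63
Loop ends.

Final answer: 63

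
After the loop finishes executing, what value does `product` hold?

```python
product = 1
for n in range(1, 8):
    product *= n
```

Let's trace through this code step by step.

Initialize: product = 1
Entering loop: for n in range(1, 8):
After iteration 1: n = 1, product = 1
After iteration 2: n = 2, product = 2
After iteration 3: n = 3, product = 6
After iteration 4: n = 4, product = 24
After iteration 5: n = 5, product = 120
After iteration 6: n = 6, product = 720
After iteration 7: n = 7, product = 5040
Loop ends.

Final answer: 5040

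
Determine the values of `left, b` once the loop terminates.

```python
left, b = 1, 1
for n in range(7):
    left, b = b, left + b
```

Let's trace through this code step by step.

Initialize: left = 1
Initialize: b = 1
Entering loop: for n in range(7):
After iteration 1: n = 0, left = 1, b = 2
After iteration 2: n = 1, left = 2, b = 3
After iteration 3: n = 2, left = 3, b = 5
After iteration 4: n = 3, left = 5, b = 8
After iteration 5: n = 4, left = 8, b = 13
After iteration 6: n = 5, left = 13, b = 21
After iteration 7: n = 6, left = 21, b = 34
Loop ends.

Final answer: 21, 34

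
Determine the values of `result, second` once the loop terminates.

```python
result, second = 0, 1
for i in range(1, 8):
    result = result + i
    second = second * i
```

Let's trace through this code step by step.

Initialize: result = 0
Initialize: second = 1
Entering loop: for i in range(1, 8):
After iteration 1: i = 1, result = 1, second = 1
After iteration 2: i = 2, result = 3, second = 2
After iteration 3: i = 3, result = 6, second = 6
After iteration 4: i = 4, result = 10, second = 24
After iteration 5: i = 5, result = 15, second = 120
After iteration 6: i = 6, result = 21, second = 720
After iteration 7: i = 7, result = 28, second = 5040
Loop ends.

Final answer: 28, 5040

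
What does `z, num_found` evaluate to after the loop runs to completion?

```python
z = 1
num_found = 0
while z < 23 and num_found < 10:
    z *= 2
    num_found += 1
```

Let's trace through this code step by step.

Initialize: z = 1
Initialize: num_found = 0
Entering loop: while z < 23 and num_found < 10:
After iteration 1: z = 2, num_found = 1
After iteration 2: z = 4, num_found = 2
After iteration 3: z = 8, num_found = 3
After iteration 4: z = 16, num_found = 4
After iteration 5: z = 32, num_found = 5
Loop ends.

Final answer: 32, 5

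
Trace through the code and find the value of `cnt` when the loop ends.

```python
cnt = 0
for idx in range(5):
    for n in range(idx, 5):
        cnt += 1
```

Let's trace through this code step by step.

Initialize: cnt = 0
Entering loop: for idx in range(5):
After iteration 1: idx = 0, cnt = 5
After iteration 2: idx = 1, cnt = 9
After iteration 3: idx = 2, cnt = 12
After iteration 4: idx = 3, cnt = 14
After iteration 5: idx = 4, cnt = 15
Loop ends.

Final answer: 15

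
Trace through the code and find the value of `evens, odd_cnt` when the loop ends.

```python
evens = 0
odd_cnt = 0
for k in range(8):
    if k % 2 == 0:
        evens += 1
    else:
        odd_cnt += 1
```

Let's trace through this code step by step.

Initialize: evens = 0
Initialize: odd_cnt = 0
Entering loop: for k in range(8):
After iteration 1: k = 0, evens = 1, odd_cnt = 0
After iteration 2: k = 1, evens = 1, odd_cnt = 1
After iteration 3: k = 2, evens = 2, odd_cnt = 1
After iteration 4: k = 3, evens = 2, odd_cnt = 2
After iteration 5: k = 4, evens = 3, odd_cnt = 2
After iteration 6: k = 5, evens = 3, odd_cnt = 3
After iteration 7: k = 6, evens = 4, odd_cnt = 3
After iteration 8: k = 7, evens = 4, odd_cnt = 4
Loop ends.

Final answer: 4, 4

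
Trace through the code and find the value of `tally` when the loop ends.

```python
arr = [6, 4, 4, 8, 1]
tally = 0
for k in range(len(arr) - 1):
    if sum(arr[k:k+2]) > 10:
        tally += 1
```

Let's trace through this code step by step.

Initialize: arr = [6, 4, 4, 8, 1]
Initialize: tally = 0
Entering loop: for k in range(len(arr) - 1):
After iteration 1: k = 0, tally = 0
After iteration 2: k = 1, tally = 0
After iteration 3: k = 2, tally = 1
After iteration 4: k = 3, tally = 1
Loop ends.

Final answer: 1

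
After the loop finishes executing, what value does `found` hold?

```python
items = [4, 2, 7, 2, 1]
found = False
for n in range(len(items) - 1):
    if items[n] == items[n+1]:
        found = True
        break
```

Let's trace through this code step by step.

Initialize: items = [4, 2, 7, 2, 1]
Initialize: found = False
Entering loop: for n in range(len(items) - 1):
After iteration 1: n = 0, found = False
After iteration 2: n = 1, found = False
After iteration 3: n = 2, found = False
After iteration 4: n = 3, found = False
Loop ends.

Final answer: False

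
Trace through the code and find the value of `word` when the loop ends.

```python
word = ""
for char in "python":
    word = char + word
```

Let's trace through this code step by step.

Initialize: word = ''
Entering loop: for char in "python":
After iteration 1: char = 'p', word = 'p'
After iteration 2: char = 'y', word = 'yp'
After iteration 3: char = 't', word = 'typ'
After iteration 4: char = 'h', word = 'htyp'
After iteration 5: char = 'o', word = 'ohtyp'
After iteration 6: char = 'n', word = 'nohtyp'
Loop ends.

Final answer: 'nohtyp'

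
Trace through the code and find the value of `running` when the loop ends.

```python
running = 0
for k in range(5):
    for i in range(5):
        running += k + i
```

Let's trace through this code step by step.

Initialize: running = 0
Entering loop: for k in range(5):
After iteration 1: k = 0, running = 10
After iteration 2: k = 1, running = 25
After iteration 3: k = 2, running = 45
After iteration 4: k = 3, running = 70
After iteration 5: k = 4, running = 100
Loop ends.

Final answer: 100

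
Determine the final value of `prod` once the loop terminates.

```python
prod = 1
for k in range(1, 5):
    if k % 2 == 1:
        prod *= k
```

Let's trace through this code step by step.

Initialize: prod = 1
Entering loop: for k in range(1, 5):
After iteration 1: k = 1, prod = 1
After iteration 2: k = 2, prod = 1
After iteration 3: k = 3, prod = 3
After iteration 4: k = 4, prod = 3
Loop ends.

Final answer: 3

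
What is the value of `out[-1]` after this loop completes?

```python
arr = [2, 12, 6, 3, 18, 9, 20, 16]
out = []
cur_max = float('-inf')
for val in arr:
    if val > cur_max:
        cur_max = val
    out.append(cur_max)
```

Let's trace through this code step by step.

Initialize: arr = [2, 12, 6, 3, 18, 9, 20, 16]
Initialize: out = []
Initialize: cur_max = -inf
Entering loop: for val in arr:
After iteration 1: val = 2, out = [2], cur_max = 2
After iteration 2: val = 12, out = [2, 12], cur_max = 12
After iteration 3: val = 6, out = [2, 12, 12], cur_max = 12
After iteration 4: val = 3, out = [2, 12, 12, 12], cur_max = 12
After iteration 5: val = 18, out = [2, 12, 12, 12, 18], cur_max = 18
After iteration 6: val = 9, out = [2, 12, 12, 12, 18, 18], cur_max = 18
After iteration 7: val = 20, out = [2, 12, 12, 12, 18, 18, 20], cur_max = 20
After iteration 8: val = 16, out = [2, 12, 12, 12, 18, 18, 20, 20], cur_max = 20
Loop ends.
out[-1] = 20

Final answer: 20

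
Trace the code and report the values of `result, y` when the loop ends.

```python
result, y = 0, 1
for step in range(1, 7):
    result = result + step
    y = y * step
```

Let's trace through this code step by step.

Initialize: result = 0
Initialize: y = 1
Entering loop: for step in range(1, 7):
After iteration 1: step = 1, result = 1, y = 1
After iteration 2: step = 2, result = 3, y = 2
After iteration 3: step = 3, result = 6, y = 6
After iteration 4: step = 4, result = 10, y = 24
After iteration 5: step = 5, result = 15, y = 120
After iteration 6: step = 6, result = 21, y = 720
Loop ends.

Final answer: 21, 720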